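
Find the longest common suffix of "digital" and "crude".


Word 1: "digital"
Word 2: "crude"
Comparing from end:
  Pos -1: 'l' != 'e' (stop)
LCS = "" (length 0)


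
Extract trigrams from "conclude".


Word: "conclude" (length 8)
Number of trigrams = 8 - 3 + 1 = 6
  Position 0: "con"
  Position 1: "onc"
  Position 2: "ncl"
  Position 3: "clu"
  Position 4: "lud"
  Position 5: "ude"
Trigrams = "con", "onc", "ncl", "clu", "lud", "ude"


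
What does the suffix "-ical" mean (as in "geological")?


Suffix: -ical
Example: geological = geology + -ical, with a spelling change
Meaning = relating to


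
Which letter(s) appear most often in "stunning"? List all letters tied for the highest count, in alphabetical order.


Word: "stunning"
Letter counts:
  'g': 1
  'i': 1
  'n': 3
  's': 1
  't': 1
  'u': 1
Maximum count = 3
Most frequent = 'n' (3 times each)


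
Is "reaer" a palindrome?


Word: "reaer"
Reversed: "reaer"
Forward == Backward? reaer == reaer
Palindrome = Yes


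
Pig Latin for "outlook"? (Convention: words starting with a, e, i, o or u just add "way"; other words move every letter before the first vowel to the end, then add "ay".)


Word: "outlook"
Starts with vowel → add 'way'
Pig Latin = "outlookway"


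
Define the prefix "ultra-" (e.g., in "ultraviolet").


Prefix: ultra-
As in: ultraviolet -> ultra- + violet
Meaning = beyond


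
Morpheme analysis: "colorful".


Word: "colorful"
Morphemes: color / -ful
Each morpheme carries meaning
= 2 morphemes


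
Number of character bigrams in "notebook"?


Word: "notebook" (length 8)
Number of 2-grams = length - 2 + 1 = 8 - 2 + 1
= 7


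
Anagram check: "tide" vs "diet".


Word 1: "tide" → sorted: deit
Word 2: "diet" → sorted: deit
Same letters? deit == deit
Anagram = Yes


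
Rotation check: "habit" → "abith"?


Word: "habit", Candidate: "abith"
Method: check if candidate is substring of word+word
"habithabit" contains "abith"? Yes
Is rotation = Yes


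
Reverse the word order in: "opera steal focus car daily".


Original: "opera steal focus car daily"
Words (1..n): opera | steal | focus | car | daily
Reversed (n..1): daily | car | focus | steal | opera
Result = "daily car focus steal opera"


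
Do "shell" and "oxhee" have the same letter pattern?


Pattern of "shell": [0, 1, 2, 3, 3]
Pattern of "oxhee": [0, 1, 2, 3, 3]
Patterns match
Same pattern = Yes


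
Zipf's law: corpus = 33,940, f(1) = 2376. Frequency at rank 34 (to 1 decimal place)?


Zipf's law: f(r) = f(1) / r
f(1) = 2376
f(34) = 2376 / 34
= 69.9 occurrences


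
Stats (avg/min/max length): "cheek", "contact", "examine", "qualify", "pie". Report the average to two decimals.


Lengths: "cheek"=5, "contact"=7, "examine"=7, "qualify"=7, "pie"=3
Sum = 29, Count = 5
Average = 29/5 = 5.80
= avg=5.80, min=3, max=7


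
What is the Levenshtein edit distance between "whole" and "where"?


Word 1: "whole" (length 5)
Word 2: "where" (length 5)
One optimal edit sequence (insert/delete/substitute each cost 1):
  1. keep 'w'
  2. keep 'h'
  3. substitute 'o' -> 'e'  (+1)
  4. substitute 'l' -> 'r'  (+1)
  5. keep 'e'
Total edit operations: 2
Edit distance = 2


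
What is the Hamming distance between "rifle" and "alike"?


Comparing character by character (same length = 5):
  Pos 0: 'r' vs 'a' !=
  Pos 1: 'i' vs 'l' !=
  Pos 2: 'f' vs 'i' !=
  Pos 3: 'l' vs 'k' !=
  Pos 4: 'e' vs 'e' =
Hamming distance = 4


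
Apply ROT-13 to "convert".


Word: "convert"
Shift: 13
Each letter → (letter + shift) mod 26:
  'c' (2) + 13 = 15 → 'p'
  'o' (14) + 13 = 1 → 'b'
  'n' (13) + 13 = 0 → 'a'
  'v' (21) + 13 = 8 → 'i'
  'e' (4) + 13 = 17 → 'r'
  'r' (17) + 13 = 4 → 'e'
  't' (19) + 13 = 6 → 'g'
Result = "pbaireg"


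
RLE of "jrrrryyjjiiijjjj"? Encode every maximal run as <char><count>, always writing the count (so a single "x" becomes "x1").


String: "jrrrryyjjiiijjjj"
Scanning for consecutive runs:
  'j' x 1
  'r' x 4
  'y' x 2
  'j' x 2
  'i' x 3
  'j' x 4
RLE = "j1r4y2j2i3j4"


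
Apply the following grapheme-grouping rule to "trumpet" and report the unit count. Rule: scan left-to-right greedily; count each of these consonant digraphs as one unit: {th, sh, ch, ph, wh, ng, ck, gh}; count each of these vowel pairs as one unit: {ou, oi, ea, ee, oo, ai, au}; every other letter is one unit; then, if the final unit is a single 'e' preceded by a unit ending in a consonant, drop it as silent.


Word: "trumpet" (7 letters)
Left-to-right scan:
  [1] 't' (letter)
  [2] 'r' (letter)
  [3] 'u' (letter)
  [4] 'm' (letter)
  [5] 'p' (letter)
  [6] 'e' (letter)
  [7] 't' (letter)
Units from scan: 7
Sound units = 7 units


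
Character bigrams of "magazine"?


Word: "magazine" (length 8)
Number of bigrams = 8 - 2 + 1 = 7
  Position 0: "ma"
  Position 1: "ag"
  Position 2: "ga"
  Position 3: "az"
  Position 4: "zi"
  Position 5: "in"
  Position 6: "ne"
Bigrams = "ma", "ag", "ga", "az", "zi", "in", "ne"


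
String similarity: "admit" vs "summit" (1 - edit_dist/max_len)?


Word 1: "admit" (length 5)
Word 2: "summit" (length 6)
One optimal edit sequence:
  1. insert 's'  (+1)
  2. substitute 'a' -> 'u'  (+1)
  3. substitute 'd' -> 'm'  (+1)
  4. keep 'm'
  5. keep 'i'
  6. keep 't'
Edit distance = 3
Max length = max(5, 6) = 6
Similarity = 1 - 3/6
= 0.5000


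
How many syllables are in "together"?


Word: "together"
Syllable breakdown: to / geth / er
Counting: 3 parts
= 3 syllables


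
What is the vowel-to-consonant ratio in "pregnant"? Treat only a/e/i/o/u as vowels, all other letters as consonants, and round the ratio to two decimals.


Word: "pregnant"
Vowels (a,e,i,o,u): 2
Consonants: 6
Ratio = 2/6
= 0.33


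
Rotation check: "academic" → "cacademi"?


Word: "academic", Candidate: "cacademi"
Method: check if candidate is substring of word+word
"academicacademic" contains "cacademi"? Yes
Is rotation = Yes


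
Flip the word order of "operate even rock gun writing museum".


Original: "operate even rock gun writing museum"
Words (1..n): operate | even | rock | gun | writing | museum
Reversed (n..1): museum | writing | gun | rock | even | operate
Result = "museum writing gun rock even operate"


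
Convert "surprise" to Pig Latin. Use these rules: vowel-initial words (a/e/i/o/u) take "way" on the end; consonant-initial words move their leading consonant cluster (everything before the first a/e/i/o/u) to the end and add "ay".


Word: "surprise"
Starts with consonant(s) → move to end, add 'ay'
Consonant cluster: "s"
Pig Latin = "urprisesay"


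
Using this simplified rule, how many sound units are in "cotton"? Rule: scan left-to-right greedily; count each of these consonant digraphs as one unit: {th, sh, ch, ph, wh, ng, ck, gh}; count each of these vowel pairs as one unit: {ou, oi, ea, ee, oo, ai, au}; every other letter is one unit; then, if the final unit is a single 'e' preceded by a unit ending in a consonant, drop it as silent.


Word: "cotton" (6 letters)
Left-to-right scan:
  1. 'c' (letter)
  2. 'o' (letter)
  3. 't' (letter)
  4. 't' (letter)
  5. 'o' (letter)
  6. 'n' (letter)
Units from scan: 6
Sound units = 6 units


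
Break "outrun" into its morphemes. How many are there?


Word: "outrun"
Morphemes: out- | run
Each morpheme carries meaning
= 2 morphemes


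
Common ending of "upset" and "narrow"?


Word 1: "upset"
Word 2: "narrow"
Comparing from end:
  Pos -1: 't' != 'w' (stop)
LCS = "" (length 0)


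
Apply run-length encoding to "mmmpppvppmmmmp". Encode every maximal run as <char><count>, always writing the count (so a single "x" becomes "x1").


String: "mmmpppvppmmmmp"
Scanning for consecutive runs:
  'm' x 3
  'p' x 3
  'v' x 1
  'p' x 2
  'm' x 4
  'p' x 1
RLE = "m3p3v1p2m4p1"


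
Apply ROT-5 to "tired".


Word: "tired"
Shift: 5
Each letter → (letter + shift) mod 26:
  't' (19) + 5 = 24 → 'y'
  'i' (8) + 5 = 13 → 'n'
  'r' (17) + 5 = 22 → 'w'
  'e' (4) + 5 = 9 → 'j'
  'd' (3) + 5 = 8 → 'i'
Result = "ynwji"


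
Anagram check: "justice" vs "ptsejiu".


Word 1: "justice" → sorted: ceijstu
Word 2: "ptsejiu" → sorted: eijpstu
Same letters? ceijstu != eijpstu
Anagram = No


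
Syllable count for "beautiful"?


Word: "beautiful"
Syllable breakdown: beau | ti | ful
Counting: 3 parts
= 3 syllables


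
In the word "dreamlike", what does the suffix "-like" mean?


Suffix: -like
Example: dreamlike (dream + -like)
Meaning = resembling


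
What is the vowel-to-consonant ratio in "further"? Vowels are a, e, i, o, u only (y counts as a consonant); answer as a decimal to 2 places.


Word: "further"
Vowels (a,e,i,o,u): 2
Consonants: 5
Ratio = 2/5
= 0.40


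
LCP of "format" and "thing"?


Word 1: "format"
Word 2: "thing"
Comparing from start:
  Pos 0: 'f' != 't' (stop)
LCP = "" (length 0)


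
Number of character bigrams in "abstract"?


Word: "abstract" (length 8)
Number of 2-grams = length - 2 + 1 = 8 - 2 + 1
= 7


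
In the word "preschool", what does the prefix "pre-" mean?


Prefix: pre-
Example: preschool (pre- + school)
Meaning = before


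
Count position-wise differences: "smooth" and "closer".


Comparing character by character (same length = 6):
  Pos 0: 's' vs 'c' !=
  Pos 1: 'm' vs 'l' !=
  Pos 2: 'o' vs 'o' =
  Pos 3: 'o' vs 's' !=
  Pos 4: 't' vs 'e' !=
  Pos 5: 'h' vs 'r' !=
Hamming distance = 5


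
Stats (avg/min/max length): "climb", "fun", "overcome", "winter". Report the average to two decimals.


Lengths: "climb"=5, "fun"=3, "overcome"=8, "winter"=6
Sum = 22, Count = 4
Average = 22/4 = 5.50
= avg=5.50, min=3, max=8


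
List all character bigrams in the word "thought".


Word: "thought" (length 7)
Number of bigrams = 7 - 2 + 1 = 6
  Position 0: "th"
  Position 1: "ho"
  Position 2: "ou"
  Position 3: "ug"
  Position 4: "gh"
  Position 5: "ht"
Bigrams = "th", "ho", "ou", "ug", "gh", "ht"


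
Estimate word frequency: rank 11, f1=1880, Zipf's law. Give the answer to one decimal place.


Zipf's law: f(r) = f(1) / r
f(1) = 1880
f(11) = 1880 / 11
= 170.9 occurrences


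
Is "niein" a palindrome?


Word: "niein"
Reversed: "niein"
Forward == Backward? niein == niein
Palindrome = Yes


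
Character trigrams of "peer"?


Word: "peer" (length 4)
Number of trigrams = 4 - 3 + 1 = 2
  Position 0: "pee"
  Position 1: "eer"
Trigrams = "pee", "eer"


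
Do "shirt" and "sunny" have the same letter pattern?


Pattern of "shirt": [0, 1, 2, 3, 4]
Pattern of "sunny": [0, 1, 2, 2, 3]
Patterns do not match
Same pattern = No


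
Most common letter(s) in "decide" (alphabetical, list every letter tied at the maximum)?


Word: "decide"
Letter counts:
  'c': 1
  'd': 2
  'e': 2
  'i': 1
Maximum count = 2
Most frequent = 'd', 'e' (2 times each)


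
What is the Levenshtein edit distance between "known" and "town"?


Word 1: "known" (length 5)
Word 2: "town" (length 4)
One optimal edit sequence (insert/delete/substitute each cost 1):
  1. delete 'k'  (+1)
  2. substitute 'n' -> 't'  (+1)
  3. keep 'o'
  4. keep 'w'
  5. keep 'n'
Total edit operations: 2
Edit distance = 2


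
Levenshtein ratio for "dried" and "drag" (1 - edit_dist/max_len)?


Word 1: "dried" (length 5)
Word 2: "drag" (length 4)
One optimal edit sequence:
  1. keep 'd'
  2. keep 'r'
  3. delete 'i'  (+1)
  4. substitute 'e' -> 'a'  (+1)
  5. substitute 'd' -> 'g'  (+1)
Edit distance = 3
Max length = max(5, 4) = 5
Similarity = 1 - 3/5
= 0.4000


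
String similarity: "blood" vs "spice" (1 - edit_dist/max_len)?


Word 1: "blood" (length 5)
Word 2: "spice" (length 5)
One optimal edit sequence:
  1. substitute 'b' -> 's'  (+1)
  2. substitute 'l' -> 'p'  (+1)
  3. substitute 'o' -> 'i'  (+1)
  4. substitute 'o' -> 'c'  (+1)
  5. substitute 'd' -> 'e'  (+1)
Edit distance = 5
Max length = max(5, 5) = 5
Similarity = 1 - 5/5
= 0.0000


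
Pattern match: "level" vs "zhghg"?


Pattern of "level": [0, 1, 2, 1, 0]
Pattern of "zhghg": [0, 1, 2, 1, 2]
Patterns do not match
Same pattern = No


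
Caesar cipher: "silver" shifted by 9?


Word: "silver"
Shift: 9
Each letter → (letter + shift) mod 26:
  's' (18) + 9 = 1 → 'b'
  'i' (8) + 9 = 17 → 'r'
  'l' (11) + 9 = 20 → 'u'
  'v' (21) + 9 = 4 → 'e'
  'e' (4) + 9 = 13 → 'n'
  'r' (17) + 9 = 0 → 'a'
Result = "bruena"


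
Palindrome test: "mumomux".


Word: "mumomux"
Reversed: "xumomum"
Forward == Backward? mumomux != xumomum
Palindrome = No


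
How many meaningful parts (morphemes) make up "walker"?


Word: "walker"
Morphemes: walk | -er
Each morpheme carries meaning
= 2 morphemes


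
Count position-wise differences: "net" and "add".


Comparing character by character (same length = 3):
  Pos 0: 'n' vs 'a' !=
  Pos 1: 'e' vs 'd' !=
  Pos 2: 't' vs 'd' !=
Hamming distance = 3


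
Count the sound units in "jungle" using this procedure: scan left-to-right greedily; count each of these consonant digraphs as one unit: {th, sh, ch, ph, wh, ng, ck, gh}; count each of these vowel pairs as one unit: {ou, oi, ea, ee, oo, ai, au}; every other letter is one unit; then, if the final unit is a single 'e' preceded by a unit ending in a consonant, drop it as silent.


Word: "jungle" (6 letters)
Left-to-right scan:
  [1] 'j' (letter)
  [2] 'u' (letter)
  [3] 'ng' (digraph)
  [4] 'l' (letter)
  [5] 'e' (letter)
Units from scan: 5
Final unit is 'e' after a consonant -> drop as silent (-1)
Sound units = 4 units


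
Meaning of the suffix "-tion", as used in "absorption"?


Suffix: -tion
As in: absorption -> absorb + -tion, with a spelling change
Meaning = act or process


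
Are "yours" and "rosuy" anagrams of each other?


Word 1: "yours" → sorted: orsuy
Word 2: "rosuy" → sorted: orsuy
Same letters? orsuy == orsuy
Anagram = Yes


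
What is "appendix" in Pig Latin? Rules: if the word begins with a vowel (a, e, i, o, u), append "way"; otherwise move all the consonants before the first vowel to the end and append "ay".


Word: "appendix"
Starts with vowel → add 'way'
Pig Latin = "appendixway"


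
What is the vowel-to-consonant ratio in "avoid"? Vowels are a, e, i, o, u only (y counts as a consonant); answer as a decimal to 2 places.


Word: "avoid"
Vowels (a,e,i,o,u): 3
Consonants: 2
Ratio = 3/2
= 1.50


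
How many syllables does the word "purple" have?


Word: "purple"
Syllable breakdown: pur | ple
Counting: 2 parts
= 2 syllables


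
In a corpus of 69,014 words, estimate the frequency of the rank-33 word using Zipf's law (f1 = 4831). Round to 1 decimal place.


Zipf's law: f(r) = f(1) / r
f(1) = 4831
f(33) = 4831 / 33
= 146.4 occurrences


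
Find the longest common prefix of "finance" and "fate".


Word 1: "finance"
Word 2: "fate"
Comparing from start:
  Pos 0: 'f' == 'f'
  Pos 1: 'i' != 'a' (stop)
LCP = "f" (length 1)


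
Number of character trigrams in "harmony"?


Word: "harmony" (length 7)
Number of 3-grams = length - 3 + 1 = 7 - 3 + 1
= 5


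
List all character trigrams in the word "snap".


Word: "snap" (length 4)
Number of trigrams = 4 - 3 + 1 = 2
  Position 0: "sna"
  Position 1: "nap"
Trigrams = "sna", "nap"


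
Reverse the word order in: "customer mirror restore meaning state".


Original: "customer mirror restore meaning state"
Words (1..n): customer | mirror | restore | meaning | state
Reversed (n..1): state | meaning | restore | mirror | customer
Result = "state meaning restore mirror customer"


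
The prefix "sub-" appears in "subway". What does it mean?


Prefix: sub-
Example: subway = sub- + way
Meaning = under / below


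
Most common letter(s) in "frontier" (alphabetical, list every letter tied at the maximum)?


Word: "frontier"
Letter counts:
  'e': 1
  'f': 1
  'i': 1
  'n': 1
  'o': 1
  'r': 2
  't': 1
Maximum count = 2
Most frequent = 'r' (2 times each)


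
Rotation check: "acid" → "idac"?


Word: "acid", Candidate: "idac"
Method: check if candidate is substring of word+word
"acidacid" contains "idac"? Yes
Is rotation = Yes


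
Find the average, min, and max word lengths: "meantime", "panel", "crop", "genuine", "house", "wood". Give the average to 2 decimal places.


Lengths: "meantime"=8, "panel"=5, "crop"=4, "genuine"=7, "house"=5, "wood"=4
Sum = 33, Count = 6
Average = 33/6 = 5.50
= avg=5.50, min=4, max=8


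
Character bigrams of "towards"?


Word: "towards" (length 7)
Number of bigrams = 7 - 2 + 1 = 6
  Position 0: "to"
  Position 1: "ow"
  Position 2: "wa"
  Position 3: "ar"
  Position 4: "rd"
  Position 5: "ds"
Bigrams = "to", "ow", "wa", "ar", "rd", "ds"


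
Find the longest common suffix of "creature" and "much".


Word 1: "creature"
Word 2: "much"
Comparing from end:
  Pos -1: 'e' != 'h' (stop)
LCS = "" (length 0)


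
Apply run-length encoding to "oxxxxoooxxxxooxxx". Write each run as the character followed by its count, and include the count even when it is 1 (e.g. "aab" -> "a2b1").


String: "oxxxxoooxxxxooxxx"
Scanning for consecutive runs:
  'o' x 1
  'x' x 4
  'o' x 3
  'x' x 4
  'o' x 2
  'x' x 3
RLE = "o1x4o3x4o2x3"


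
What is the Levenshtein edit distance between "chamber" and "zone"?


Word 1: "chamber" (length 7)
Word 2: "zone" (length 4)
One optimal edit sequence (insert/delete/substitute each cost 1):
  1. delete 'c'  (+1)
  2. delete 'h'  (+1)
  3. substitute 'a' -> 'z'  (+1)
  4. substitute 'm' -> 'o'  (+1)
  5. substitute 'b' -> 'n'  (+1)
  6. keep 'e'
  7. delete 'r'  (+1)
Total edit operations: 6
Edit distance = 6


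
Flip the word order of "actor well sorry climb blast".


Original: "actor well sorry climb blast"
Words (1..n): actor | well | sorry | climb | blast
Reversed (n..1): blast | climb | sorry | well | actor
Result = "blast climb sorry well actor"


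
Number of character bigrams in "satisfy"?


Word: "satisfy" (length 7)
Number of 2-grams = length - 2 + 1 = 7 - 2 + 1
= 6


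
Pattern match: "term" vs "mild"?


Pattern of "term": [0, 1, 2, 3]
Pattern of "mild": [0, 1, 2, 3]
Patterns match
Same pattern = Yes


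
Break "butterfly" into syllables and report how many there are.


Word: "butterfly"
Syllable breakdown: but / ter / fly
Counting: 3 parts
= 3 syllables


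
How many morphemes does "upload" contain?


Word: "upload"
Morphemes: up- / load
Each morpheme carries meaning
= 2 morphemes


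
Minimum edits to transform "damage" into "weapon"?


Word 1: "damage" (length 6)
Word 2: "weapon" (length 6)
One optimal edit sequence (insert/delete/substitute each cost 1):
  1. substitute 'd' -> 'w'  (+1)
  2. substitute 'a' -> 'e'  (+1)
  3. substitute 'm' -> 'a'  (+1)
  4. substitute 'a' -> 'p'  (+1)
  5. substitute 'g' -> 'o'  (+1)
  6. substitute 'e' -> 'n'  (+1)
Total edit operations: 6
Edit distance = 6


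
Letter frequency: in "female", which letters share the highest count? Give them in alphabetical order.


Word: "female"
Letter counts:
  'a': 1
  'e': 2
  'f': 1
  'l': 1
  'm': 1
Maximum count = 2
Most frequent = 'e' (2 times each)


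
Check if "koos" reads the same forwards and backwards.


Word: "koos"
Reversed: "sook"
Forward == Backward? koos != sook
Palindrome = No


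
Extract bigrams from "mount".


Word: "mount" (length 5)
Number of bigrams = 5 - 2 + 1 = 4
  Position 0: "mo"
  Position 1: "ou"
  Position 2: "un"
  Position 3: "nt"
Bigrams = "mo", "ou", "un", "nt"


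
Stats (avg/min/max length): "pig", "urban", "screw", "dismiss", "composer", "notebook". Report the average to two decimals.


Lengths: "pig"=3, "urban"=5, "screw"=5, "dismiss"=7, "composer"=8, "notebook"=8
Sum = 36, Count = 6
Average = 36/6 = 6.00
= avg=6.00, min=3, max=8


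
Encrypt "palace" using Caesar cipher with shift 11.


Word: "palace"
Shift: 11
Each letter → (letter + shift) mod 26:
  'p' (15) + 11 = 0 → 'a'
  'a' (0) + 11 = 11 → 'l'
  'l' (11) + 11 = 22 → 'w'
  'a' (0) + 11 = 11 → 'l'
  'c' (2) + 11 = 13 → 'n'
  'e' (4) + 11 = 15 → 'p'
Result = "alwlnp"


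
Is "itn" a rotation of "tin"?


Word: "tin", Candidate: "itn"
Method: check if candidate is substring of word+word
"tintin" contains "itn"? No
Is rotation = No


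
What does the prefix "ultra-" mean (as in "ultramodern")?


Prefix: ultra-
Example: ultramodern (ultra- + modern)
Meaning = beyond


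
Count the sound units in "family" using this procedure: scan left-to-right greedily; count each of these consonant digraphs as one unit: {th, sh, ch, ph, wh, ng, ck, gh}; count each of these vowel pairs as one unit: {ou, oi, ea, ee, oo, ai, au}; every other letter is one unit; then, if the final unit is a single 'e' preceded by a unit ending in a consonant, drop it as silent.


Word: "family" (6 letters)
Left-to-right scan:
  1. 'f' (letter)
  2. 'a' (letter)
  3. 'm' (letter)
  4. 'i' (letter)
  5. 'l' (letter)
  6. 'y' (letter)
Units from scan: 6
Sound units = 6 units


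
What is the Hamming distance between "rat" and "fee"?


Comparing character by character (same length = 3):
  Pos 0: 'r' vs 'f' !=
  Pos 1: 'a' vs 'e' !=
  Pos 2: 't' vs 'e' !=
Hamming distance = 3


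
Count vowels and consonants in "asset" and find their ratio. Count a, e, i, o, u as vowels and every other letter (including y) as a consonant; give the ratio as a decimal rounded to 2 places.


Word: "asset"
Vowels (a,e,i,o,u): 2
Consonants: 3
Ratio = 2/3
= 0.67


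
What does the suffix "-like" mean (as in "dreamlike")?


Suffix: -like
As in: dreamlike -> dream + -like
Meaning = resembling


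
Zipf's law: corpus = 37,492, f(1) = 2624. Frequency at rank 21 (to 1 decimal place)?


Zipf's law: f(r) = f(1) / r
f(1) = 2624
f(21) = 2624 / 21
= 125.0 occurrences


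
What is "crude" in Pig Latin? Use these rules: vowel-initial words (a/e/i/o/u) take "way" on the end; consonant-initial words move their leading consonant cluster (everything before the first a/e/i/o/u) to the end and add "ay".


Word: "crude"
Starts with consonant(s) → move to end, add 'ay'
Consonant cluster: "cr"
Pig Latin = "udecray"


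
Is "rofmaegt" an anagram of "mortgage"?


Word 1: "mortgage" → sorted: aeggmort
Word 2: "rofmaegt" → sorted: aefgmort
Same letters? aeggmort != aefgmort
Anagram = No


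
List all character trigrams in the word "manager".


Word: "manager" (length 7)
Number of trigrams = 7 - 3 + 1 = 5
  Position 0: "man"
  Position 1: "ana"
  Position 2: "nag"
  Position 3: "age"
  Position 4: "ger"
Trigrams = "man", "ana", "nag", "age", "ger"


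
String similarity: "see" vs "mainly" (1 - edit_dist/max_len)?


Word 1: "see" (length 3)
Word 2: "mainly" (length 6)
One optimal edit sequence:
  1. insert 'm'  (+1)
  2. insert 'a'  (+1)
  3. insert 'i'  (+1)
  4. substitute 's' -> 'n'  (+1)
  5. substitute 'e' -> 'l'  (+1)
  6. substitute 'e' -> 'y'  (+1)
Edit distance = 6
Max length = max(3, 6) = 6
Similarity = 1 - 6/6
= 0.0000


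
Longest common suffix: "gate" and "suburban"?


Word 1: "gate"
Word 2: "suburban"
Comparing from end:
  Pos -1: 'e' != 'n' (stop)
LCS = "" (length 0)


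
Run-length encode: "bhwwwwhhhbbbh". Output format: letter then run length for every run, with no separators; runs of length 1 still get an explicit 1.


String: "bhwwwwhhhbbbh"
Scanning for consecutive runs:
  'b' x 1
  'h' x 1
  'w' x 4
  'h' x 3
  'b' x 3
  'h' x 1
RLE = "b1h1w4h3b3h1"


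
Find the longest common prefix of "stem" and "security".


Word 1: "stem"
Word 2: "security"
Comparing from start:
  Pos 0: 's' == 's'
  Pos 1: 't' != 'e' (stop)
LCP = "s" (length 1)


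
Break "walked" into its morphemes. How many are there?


Word: "walked"
Morphemes: walk + -ed
Each morpheme carries meaning
= 2 morphemes


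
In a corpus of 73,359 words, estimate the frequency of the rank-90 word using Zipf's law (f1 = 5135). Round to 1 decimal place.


Zipf's law: f(r) = f(1) / r
f(1) = 5135
f(90) = 5135 / 90
= 57.1 occurrences


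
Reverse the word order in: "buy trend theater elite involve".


Original: "buy trend theater elite involve"
Words (1..n): buy | trend | theater | elite | involve
Reversed (n..1): involve | elite | theater | trend | buy
Result = "involve elite theater trend buy"


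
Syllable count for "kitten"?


Word: "kitten"
Syllable breakdown: kit-ten
Counting: 2 parts
= 2 syllables


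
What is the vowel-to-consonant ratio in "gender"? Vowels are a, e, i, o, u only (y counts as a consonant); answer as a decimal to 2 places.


Word: "gender"
Vowels (a,e,i,o,u): 2
Consonants: 4
Ratio = 2/4
= 0.50


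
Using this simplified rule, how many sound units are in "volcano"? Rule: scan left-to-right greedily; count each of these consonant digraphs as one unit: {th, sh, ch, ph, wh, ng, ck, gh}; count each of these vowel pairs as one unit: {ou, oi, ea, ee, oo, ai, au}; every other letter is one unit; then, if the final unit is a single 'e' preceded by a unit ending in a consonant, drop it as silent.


Word: "volcano" (7 letters)
Left-to-right scan:
  [1] 'v' (letter)
  [2] 'o' (letter)
  [3] 'l' (letter)
  [4] 'c' (letter)
  [5] 'a' (letter)
  [6] 'n' (letter)
  [7] 'o' (letter)
Units from scan: 7
Sound units = 7 units


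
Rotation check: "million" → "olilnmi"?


Word: "million", Candidate: "olilnmi"
Method: check if candidate is substring of word+word
"millionmillion" contains "olilnmi"? No
Is rotation = No


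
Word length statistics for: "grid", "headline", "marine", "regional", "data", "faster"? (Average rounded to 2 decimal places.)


Lengths: "grid"=4, "headline"=8, "marine"=6, "regional"=8, "data"=4, "faster"=6
Sum = 36, Count = 6
Average = 36/6 = 6.00
= avg=6.00, min=4, max=8


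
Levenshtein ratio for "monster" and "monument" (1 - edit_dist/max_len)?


Word 1: "monster" (length 7)
Word 2: "monument" (length 8)
One optimal edit sequence:
  1. keep 'm'
  2. keep 'o'
  3. keep 'n'
  4. substitute 's' -> 'u'  (+1)
  5. substitute 't' -> 'm'  (+1)
  6. keep 'e'
  7. insert 'n'  (+1)
  8. substitute 'r' -> 't'  (+1)
Edit distance = 4
Max length = max(7, 8) = 8
Similarity = 1 - 4/8
= 0.5000


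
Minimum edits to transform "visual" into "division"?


Word 1: "visual" (length 6)
Word 2: "division" (length 8)
One optimal edit sequence (insert/delete/substitute each cost 1):
  1. insert 'd'  (+1)
  2. insert 'i'  (+1)
  3. keep 'v'
  4. keep 'i'
  5. keep 's'
  6. substitute 'u' -> 'i'  (+1)
  7. substitute 'a' -> 'o'  (+1)
  8. substitute 'l' -> 'n'  (+1)
Total edit operations: 5
Edit distance = 5


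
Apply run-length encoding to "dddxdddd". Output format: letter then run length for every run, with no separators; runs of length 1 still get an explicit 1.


String: "dddxdddd"
Scanning for consecutive runs:
  'd' x 3
  'x' x 1
  'd' x 4
RLE = "d3x1d4"


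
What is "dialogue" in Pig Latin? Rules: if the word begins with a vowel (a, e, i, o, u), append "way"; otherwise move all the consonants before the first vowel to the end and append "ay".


Word: "dialogue"
Starts with consonant(s) → move to end, add 'ay'
Consonant cluster: "d"
Pig Latin = "ialogueday"


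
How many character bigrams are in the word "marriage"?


Word: "marriage" (length 8)
Number of 2-grams = length - 2 + 1 = 8 - 2 + 1
= 7


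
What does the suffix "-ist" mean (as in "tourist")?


Suffix: -ist
As in: tourist -> tour + -ist
Meaning = one who practices


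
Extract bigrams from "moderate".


Word: "moderate" (length 8)
Number of bigrams = 8 - 2 + 1 = 7
  Position 0: "mo"
  Position 1: "od"
  Position 2: "de"
  Position 3: "er"
  Position 4: "ra"
  Position 5: "at"
  Position 6: "te"
Bigrams = "mo", "od", "de", "er", "ra", "at", "te"


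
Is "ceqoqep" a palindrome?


Word: "ceqoqep"
Reversed: "peqoqec"
Forward == Backward? ceqoqep != peqoqec
Palindrome = No


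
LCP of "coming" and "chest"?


Word 1: "coming"
Word 2: "chest"
Comparing from start:
  Pos 0: 'c' == 'c'
  Pos 1: 'o' != 'h' (stop)
LCP = "c" (length 1)


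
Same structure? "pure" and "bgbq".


Pattern of "pure": [0, 1, 2, 3]
Pattern of "bgbq": [0, 1, 0, 2]
Patterns do not match
Same pattern = No


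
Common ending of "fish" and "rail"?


Word 1: "fish"
Word 2: "rail"
Comparing from end:
  Pos -1: 'h' != 'l' (stop)
LCS = "" (length 0)


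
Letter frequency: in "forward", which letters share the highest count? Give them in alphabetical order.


Word: "forward"
Letter counts:
  'a': 1
  'd': 1
  'f': 1
  'o': 1
  'r': 2
  'w': 1
Maximum count = 2
Most frequent = 'r' (2 times each)


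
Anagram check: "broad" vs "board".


Word 1: "broad" → sorted: abdor
Word 2: "board" → sorted: abdor
Same letters? abdor == abdor
Anagram = Yes


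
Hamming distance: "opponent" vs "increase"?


Comparing character by character (same length = 8):
  Pos 0: 'o' vs 'i' !=
  Pos 1: 'p' vs 'n' !=
  Pos 2: 'p' vs 'c' !=
  Pos 3: 'o' vs 'r' !=
  Pos 4: 'n' vs 'e' !=
  Pos 5: 'e' vs 'a' !=
  Pos 6: 'n' vs 's' !=
  Pos 7: 't' vs 'e' !=
Hamming distance = 8


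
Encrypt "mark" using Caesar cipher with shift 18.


Word: "mark"
Shift: 18
Each letter → (letter + shift) mod 26:
  'm' (12) + 18 = 4 → 'e'
  'a' (0) + 18 = 18 → 's'
  'r' (17) + 18 = 9 → 'j'
  'k' (10) + 18 = 2 → 'c'
Result = "esjc"


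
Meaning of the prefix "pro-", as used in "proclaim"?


Prefix: pro-
Example: proclaim = pro- + claim
Meaning = forward / in favor of


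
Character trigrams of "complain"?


Word: "complain" (length 8)
Number of trigrams = 8 - 3 + 1 = 6
  Position 0: "com"
  Position 1: "omp"
  Position 2: "mpl"
  Position 3: "pla"
  Position 4: "lai"
  Position 5: "ain"
Trigrams = "com", "omp", "mpl", "pla", "lai", "ain"


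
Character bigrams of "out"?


Word: "out" (length 3)
Number of bigrams = 3 - 2 + 1 = 2
  Position 0: "ou"
  Position 1: "ut"
Bigrams = "ou", "ut"


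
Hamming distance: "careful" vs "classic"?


Comparing character by character (same length = 7):
  Pos 0: 'c' vs 'c' =
  Pos 1: 'a' vs 'l' !=
  Pos 2: 'r' vs 'a' !=
  Pos 3: 'e' vs 's' !=
  Pos 4: 'f' vs 's' !=
  Pos 5: 'u' vs 'i' !=
  Pos 6: 'l' vs 'c' !=
Hamming distance = 6


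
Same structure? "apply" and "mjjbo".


Pattern of "apply": [0, 1, 1, 2, 3]
Pattern of "mjjbo": [0, 1, 1, 2, 3]
Patterns match
Same pattern = Yes


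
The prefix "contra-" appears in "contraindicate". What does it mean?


Prefix: contra-
Example: contraindicate (contra- + indicate)
Meaning = against


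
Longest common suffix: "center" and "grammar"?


Word 1: "center"
Word 2: "grammar"
Comparing from end:
  Pos -1: 'r' == 'r'
  Pos -2: 'e' != 'a' (stop)
LCS = "r" (length 1)


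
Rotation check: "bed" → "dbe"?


Word: "bed", Candidate: "dbe"
Method: check if candidate is substring of word+word
"bedbed" contains "dbe"? Yes
Is rotation = Yes


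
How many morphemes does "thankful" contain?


Word: "thankful"
Morphemes: thank + -ful
Each morpheme carries meaning
= 2 morphemes


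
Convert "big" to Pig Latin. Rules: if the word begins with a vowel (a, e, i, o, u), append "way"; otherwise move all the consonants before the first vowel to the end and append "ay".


Word: "big"
Starts with consonant(s) → move to end, add 'ay'
Consonant cluster: "b"
Pig Latin = "igbay"


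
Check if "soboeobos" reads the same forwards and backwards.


Word: "soboeobos"
Reversed: "soboeobos"
Forward == Backward? soboeobos == soboeobos
Palindrome = Yes


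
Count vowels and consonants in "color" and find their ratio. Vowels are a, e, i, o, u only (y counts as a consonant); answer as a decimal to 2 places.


Word: "color"
Vowels (a,e,i,o,u): 2
Consonants: 3
Ratio = 2/3
= 0.67


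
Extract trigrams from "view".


Word: "view" (length 4)
Number of trigrams = 4 - 3 + 1 = 2
  Position 0: "vie"
  Position 1: "iew"
Trigrams = "vie", "iew"


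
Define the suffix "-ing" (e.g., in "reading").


Suffix: -ing
Example: reading (read + -ing)
Meaning = present participle


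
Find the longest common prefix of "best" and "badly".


Word 1: "best"
Word 2: "badly"
Comparing from start:
  Pos 0: 'b' == 'b'
  Pos 1: 'e' != 'a' (stop)
LCP = "b" (length 1)


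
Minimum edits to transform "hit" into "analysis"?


Word 1: "hit" (length 3)
Word 2: "analysis" (length 8)
One optimal edit sequence (insert/delete/substitute each cost 1):
  1. insert 'a'  (+1)
  2. insert 'n'  (+1)
  3. insert 'a'  (+1)
  4. insert 'l'  (+1)
  5. insert 'y'  (+1)
  6. substitute 'h' -> 's'  (+1)
  7. keep 'i'
  8. substitute 't' -> 's'  (+1)
Total edit operations: 7
Edit distance = 7


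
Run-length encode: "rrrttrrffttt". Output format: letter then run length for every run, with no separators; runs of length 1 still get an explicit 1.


String: "rrrttrrffttt"
Scanning for consecutive runs:
  'r' x 3
  't' x 2
  'r' x 2
  'f' x 2
  't' x 3
RLE = "r3t2r2f2t3"


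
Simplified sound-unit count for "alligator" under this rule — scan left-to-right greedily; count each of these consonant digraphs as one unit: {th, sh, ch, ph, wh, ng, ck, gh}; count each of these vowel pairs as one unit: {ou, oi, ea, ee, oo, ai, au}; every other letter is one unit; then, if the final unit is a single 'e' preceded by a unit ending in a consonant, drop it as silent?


Word: "alligator" (9 letters)
Left-to-right scan:
  [1] 'a' (letter)
  [2] 'l' (letter)
  [3] 'l' (letter)
  [4] 'i' (letter)
  [5] 'g' (letter)
  [6] 'a' (letter)
  [7] 't' (letter)
  [8] 'o' (letter)
  [9] 'r' (letter)
Units from scan: 9
Sound units = 9 units


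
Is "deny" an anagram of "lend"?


Word 1: "lend" → sorted: deln
Word 2: "deny" → sorted: deny
Same letters? deln != deny
Anagram = No


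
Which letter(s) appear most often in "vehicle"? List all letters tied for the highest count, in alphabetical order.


Word: "vehicle"
Letter counts:
  'c': 1
  'e': 2
  'h': 1
  'i': 1
  'l': 1
  'v': 1
Maximum count = 2
Most frequent = 'e' (2 times each)


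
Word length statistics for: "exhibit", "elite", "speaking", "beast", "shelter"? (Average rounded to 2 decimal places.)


Lengths: "exhibit"=7, "elite"=5, "speaking"=8, "beast"=5, "shelter"=7
Sum = 32, Count = 5
Average = 32/5 = 6.40
= avg=6.40, min=5, max=8


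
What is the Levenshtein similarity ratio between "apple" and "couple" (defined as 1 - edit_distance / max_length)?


Word 1: "apple" (length 5)
Word 2: "couple" (length 6)
One optimal edit sequence:
  1. insert 'c'  (+1)
  2. substitute 'a' -> 'o'  (+1)
  3. substitute 'p' -> 'u'  (+1)
  4. keep 'p'
  5. keep 'l'
  6. keep 'e'
Edit distance = 3
Max length = max(5, 6) = 6
Similarity = 1 - 3/6
= 0.5000


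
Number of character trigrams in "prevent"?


Word: "prevent" (length 7)
Number of 3-grams = length - 3 + 1 = 7 - 3 + 1
= 5


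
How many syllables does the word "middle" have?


Word: "middle"
Syllable breakdown: mid | dle
Counting: 2 parts
= 2 syllables


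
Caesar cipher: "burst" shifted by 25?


Word: "burst"
Shift: 25
Each letter → (letter + shift) mod 26:
  'b' (1) + 25 = 0 → 'a'
  'u' (20) + 25 = 19 → 't'
  'r' (17) + 25 = 16 → 'q'
  's' (18) + 25 = 17 → 'r'
  't' (19) + 25 = 18 → 's'
Result = "atqrs"


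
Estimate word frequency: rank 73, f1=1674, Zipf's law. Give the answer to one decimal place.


Zipf's law: f(r) = f(1) / r
f(1) = 1674
f(73) = 1674 / 73
= 22.9 occurrences


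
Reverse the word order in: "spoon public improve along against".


Original: "spoon public improve along against"
Words (1..n): spoon | public | improve | along | against
Reversed (n..1): against | along | improve | public | spoon
Result = "against along improve public spoon"


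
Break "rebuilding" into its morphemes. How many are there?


Word: "rebuilding"
Morphemes: re- / build / -ing
Each morpheme carries meaning
= 3 morphemes


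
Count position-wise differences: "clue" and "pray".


Comparing character by character (same length = 4):
  Pos 0: 'c' vs 'p' !=
  Pos 1: 'l' vs 'r' !=
  Pos 2: 'u' vs 'a' !=
  Pos 3: 'e' vs 'y' !=
Hamming distance = 4


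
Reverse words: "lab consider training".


Original: "lab consider training"
Words (1..n): lab | consider | training
Reversed (n..1): training | consider | lab
Result = "training consider lab"


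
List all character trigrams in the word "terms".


Word: "terms" (length 5)
Number of trigrams = 5 - 3 + 1 = 3
  Position 0: "ter"
  Position 1: "erm"
  Position 2: "rms"
Trigrams = "ter", "erm", "rms"


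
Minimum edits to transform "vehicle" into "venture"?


Word 1: "vehicle" (length 7)
Word 2: "venture" (length 7)
One optimal edit sequence (insert/delete/substitute each cost 1):
  1. keep 'v'
  2. keep 'e'
  3. substitute 'h' -> 'n'  (+1)
  4. substitute 'i' -> 't'  (+1)
  5. substitute 'c' -> 'u'  (+1)
  6. substitute 'l' -> 'r'  (+1)
  7. keep 'e'
Total edit operations: 4
Edit distance = 4


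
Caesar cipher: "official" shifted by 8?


Word: "official"
Shift: 8
Each letter → (letter + shift) mod 26:
  'o' (14) + 8 = 22 → 'w'
  'f' (5) + 8 = 13 → 'n'
  'f' (5) + 8 = 13 → 'n'
  'i' (8) + 8 = 16 → 'q'
  'c' (2) + 8 = 10 → 'k'
  'i' (8) + 8 = 16 → 'q'
  'a' (0) + 8 = 8 → 'i'
  'l' (11) + 8 = 19 → 't'
Result = "wnnqkqit"


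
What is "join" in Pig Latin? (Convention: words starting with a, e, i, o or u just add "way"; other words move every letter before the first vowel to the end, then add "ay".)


Word: "join"
Starts with consonant(s) → move to end, add 'ay'
Consonant cluster: "j"
Pig Latin = "oinjay"


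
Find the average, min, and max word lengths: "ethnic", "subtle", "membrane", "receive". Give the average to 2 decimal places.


Lengths: "ethnic"=6, "subtle"=6, "membrane"=8, "receive"=7
Sum = 27, Count = 4
Average = 27/4 = 6.75
= avg=6.75, min=6, max=8


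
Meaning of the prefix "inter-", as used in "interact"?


Prefix: inter-
Example: interact = inter- + act
Meaning = between


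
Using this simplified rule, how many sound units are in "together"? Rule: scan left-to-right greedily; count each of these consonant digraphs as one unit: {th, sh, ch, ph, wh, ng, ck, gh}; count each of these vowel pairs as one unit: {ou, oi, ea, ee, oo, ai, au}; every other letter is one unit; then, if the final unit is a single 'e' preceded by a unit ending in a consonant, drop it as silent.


Word: "together" (8 letters)
Left-to-right scan:
  1. 't' (letter)
  2. 'o' (letter)
  3. 'g' (letter)
  4. 'e' (letter)
  5. 'th' (digraph)
  6. 'e' (letter)
  7. 'r' (letter)
Units from scan: 7
Sound units = 7 units


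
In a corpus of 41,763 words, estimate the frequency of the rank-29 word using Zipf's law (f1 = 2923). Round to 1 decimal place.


Zipf's law: f(r) = f(1) / r
f(1) = 2923
f(29) = 2923 / 29
= 100.8 occurrences


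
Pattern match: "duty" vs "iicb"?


Pattern of "duty": [0, 1, 2, 3]
Pattern of "iicb": [0, 0, 1, 2]
Patterns do not match
Same pattern = No


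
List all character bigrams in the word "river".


Word: "river" (length 5)
Number of bigrams = 5 - 2 + 1 = 4
  Position 0: "ri"
  Position 1: "iv"
  Position 2: "ve"
  Position 3: "er"
Bigrams = "ri", "iv", "ve", "er"


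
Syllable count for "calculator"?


Word: "calculator"
Syllable breakdown: cal-cu-la-tor
Counting: 4 parts
= 4 syllables


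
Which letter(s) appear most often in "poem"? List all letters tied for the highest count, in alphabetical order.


Word: "poem"
Letter counts:
  'e': 1
  'm': 1
  'o': 1
  'p': 1
Maximum count = 1
Most frequent = 'e', 'm', 'o', 'p' (1 time each)


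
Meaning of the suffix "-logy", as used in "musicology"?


Suffix: -logy
Example: musicology = music + -logy, with a spelling change
Meaning = study of


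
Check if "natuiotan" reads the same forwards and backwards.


Word: "natuiotan"
Reversed: "natoiutan"
Forward == Backward? natuiotan != natoiutan
Palindrome = No
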